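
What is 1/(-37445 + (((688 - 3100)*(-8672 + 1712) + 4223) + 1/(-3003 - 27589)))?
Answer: 30592/512547484415 ≈ 5.9686e-8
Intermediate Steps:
1/(-37445 + (((688 - 3100)*(-8672 + 1712) + 4223) + 1/(-3003 - 27589))) = 1/(-37445 + ((-2412*(-6960) + 4223) + 1/(-30592))) = 1/(-37445 + ((16787520 + 4223) - 1/30592)) = 1/(-37445 + (16791743 - 1/30592)) = 1/(-37445 + 513693001855/30592) = 1/(512547484415/30592) = 30592/512547484415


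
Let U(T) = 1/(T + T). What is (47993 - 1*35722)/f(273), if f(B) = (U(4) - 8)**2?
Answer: 112192/567 ≈ 197.87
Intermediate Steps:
U(T) = 1/(2*T)
f(B) = 3969/64 (f(B) = ((1/2)/4 - 8)**2 = ((1/2)*(1/4) - 8)**2 = (1/8 - 8)**2 = (-63/8)**2 = 3969/64)
(47993 - 1*35722)/f(273) = (47993 - 1*35722)/(3969/64) = (47993 - 35722)*(64/3969) = 12271*(64/3969) = 112192/567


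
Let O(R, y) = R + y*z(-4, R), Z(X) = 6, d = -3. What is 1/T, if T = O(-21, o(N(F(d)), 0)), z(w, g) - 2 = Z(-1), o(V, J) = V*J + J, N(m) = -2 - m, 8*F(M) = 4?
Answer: -1/21 ≈ -0.047619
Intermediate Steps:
F(M) = ½ (F(M) = (⅛)*4 = ½)
o(V, J) = J + J*V (o(V, J) = J*V + J = J + J*V)
z(w, g) = 8 (z(w, g) = 2 + 6 = 8)
O(R, y) = R + 8*y (O(R, y) = R + y*8 = R + 8*y)
T = -21 (T = -21 + 8*(0*(1 + (-2 - 1*½))) = -21 + 8*(0*(1 + (-2 - ½))) = -21 + 8*(0*(1 - 5/2)) = -21 + 8*(0*(-3/2)) = -21 + 8*0 = -21 + 0 = -21)
1/T = 1/(-21) = -1/21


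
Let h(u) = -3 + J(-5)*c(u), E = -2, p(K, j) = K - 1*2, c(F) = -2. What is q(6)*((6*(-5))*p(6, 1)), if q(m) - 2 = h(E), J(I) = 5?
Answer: 1320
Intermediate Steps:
p(K, j) = -2 + K (p(K, j) = K - 2 = -2 + K)
h(u) = -13 (h(u) = -3 + 5*(-2) = -3 - 10 = -13)
q(m) = -11 (q(m) = 2 - 13 = -11)
q(6)*((6*(-5))*p(6, 1)) = -11*6*(-5)*(-2 + 6) = -(-330)*4 = -11*(-120) = 1320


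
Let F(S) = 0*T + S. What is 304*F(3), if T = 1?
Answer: 912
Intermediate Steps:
F(S) = S (F(S) = 0*1 + S = 0 + S = S)
304*F(3) = 304*3 = 912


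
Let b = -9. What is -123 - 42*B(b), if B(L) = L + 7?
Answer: -39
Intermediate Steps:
B(L) = 7 + L
-123 - 42*B(b) = -123 - 42*(7 - 9) = -123 - 42*(-2) = -123 + 84 = -39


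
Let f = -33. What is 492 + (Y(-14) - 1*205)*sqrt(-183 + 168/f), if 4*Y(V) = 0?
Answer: 492 - 205*I*sqrt(22759)/11 ≈ 492.0 - 2811.5*I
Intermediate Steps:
Y(V) = 0 (Y(V) = (1/4)*0 = 0)
492 + (Y(-14) - 1*205)*sqrt(-183 + 168/f) = 492 + (0 - 1*205)*sqrt(-183 + 168/(-33)) = 492 + (0 - 205)*sqrt(-183 + 168*(-1/33)) = 492 - 205*sqrt(-183 - 56/11) = 492 - 205*I*sqrt(22759)/11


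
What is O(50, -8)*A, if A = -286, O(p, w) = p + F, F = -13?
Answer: -10582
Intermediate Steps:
O(p, w) = -13 + p (O(p, w) = p - 13 = -13 + p)
O(50, -8)*A = (-13 + 50)*(-286) = 37*(-286) = -10582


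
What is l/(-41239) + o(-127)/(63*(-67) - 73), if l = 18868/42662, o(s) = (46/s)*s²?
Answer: 2569493212591/1888649577023 ≈ 1.3605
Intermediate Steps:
o(s) = 46*s
l = 9434/21331 (l = 18868*(1/42662) = 9434/21331 ≈ 0.44227)
l/(-41239) + o(-127)/(63*(-67) - 73) = (9434/21331)/(-41239) + (46*(-127))/(63*(-67) - 73) = (9434/21331)*(-1/41239) - 5842/(-4221 - 73) = -9434/879669109 - 5842/(-4294) = -9434/879669109 - 5842*(-1/4294) = -9434/879669109 + 2921/2147 = 2569493212591/1888649577023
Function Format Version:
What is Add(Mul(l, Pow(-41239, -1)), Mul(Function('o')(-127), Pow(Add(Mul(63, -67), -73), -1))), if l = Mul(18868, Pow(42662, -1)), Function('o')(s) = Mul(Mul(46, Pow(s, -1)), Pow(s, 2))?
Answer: Rational(2569493212591, 1888649577023) ≈ 1.3605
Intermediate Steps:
Function('o')(s) = Mul(46, s)
l = Rational(9434, 21331) (l = Mul(18868, Rational(1, 42662)) = Rational(9434, 21331) ≈ 0.44227)
Add(Mul(l, Pow(-41239, -1)), Mul(Function('o')(-127), Pow(Add(Mul(63, -67), -73), -1))) = Add(Mul(Rational(9434, 21331), Pow(-41239, -1)), Mul(Mul(46, -127), Pow(Add(Mul(63, -67), -73), -1))) = Add(Mul(Rational(9434, 21331), Rational(-1, 41239)), Mul(-5842, Pow(Add(-4221, -73), -1))) = Add(Rational(-9434, 879669109), Mul(-5842, Pow(-4294, -1))) = Add(Rational(-9434, 879669109), Mul(-5842, Rational(-1, 4294))) = Add(Rational(-9434, 879669109), Rational(2921, 2147)) = Rational(2569493212591, 1888649577023)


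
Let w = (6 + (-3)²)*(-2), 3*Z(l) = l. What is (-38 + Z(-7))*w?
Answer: 1210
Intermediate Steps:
Z(l) = l/3
w = -30 (w = (6 + 9)*(-2) = 15*(-2) = -30)
(-38 + Z(-7))*w = (-38 + (⅓)*(-7))*(-30) = (-38 - 7/3)*(-30) = -121/3*(-30) = 1210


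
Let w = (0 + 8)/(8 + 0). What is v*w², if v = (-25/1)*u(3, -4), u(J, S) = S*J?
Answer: 300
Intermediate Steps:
w = 1 (w = 8/8 = 8*(⅛) = 1)
u(J, S) = J*S
v = 300 (v = (-25/1)*(3*(-4)) = -25*1*(-12) = -25*(-12) = 300)
v*w² = 300*1² = 300*1 = 300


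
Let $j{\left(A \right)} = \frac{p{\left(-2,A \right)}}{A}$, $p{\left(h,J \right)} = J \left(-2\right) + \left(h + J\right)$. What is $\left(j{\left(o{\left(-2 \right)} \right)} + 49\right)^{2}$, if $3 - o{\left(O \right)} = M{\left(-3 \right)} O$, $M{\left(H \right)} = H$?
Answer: $\frac{21316}{9} \approx 2368.4$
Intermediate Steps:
$o{\left(O \right)} = 3 + 3 O$ ($o{\left(O \right)} = 3 - - 3 O = 3 + 3 O$)
$p{\left(h,J \right)} = h - J$ ($p{\left(h,J \right)} = - 2 J + \left(J + h\right) = h - J$)
$j{\left(A \right)} = \frac{-2 - A}{A}$
$\left(j{\left(o{\left(-2 \right)} \right)} + 49\right)^{2} = \left(\frac{-2 - \left(3 + 3 \left(-2\right)\right)}{3 + 3 \left(-2\right)} + 49\right)^{2} = \left(\frac{-2 - \left(3 - 6\right)}{3 - 6} + 49\right)^{2} = \left(\frac{-2 - -3}{-3} + 49\right)^{2} = \left(- \frac{-2 + 3}{3} + 49\right)^{2} = \left(\left(- \frac{1}{3}\right) 1 + 49\right)^{2} = \left(- \frac{1}{3} + 49\right)^{2} = \left(\frac{146}{3}\right)^{2} = \frac{21316}{9}$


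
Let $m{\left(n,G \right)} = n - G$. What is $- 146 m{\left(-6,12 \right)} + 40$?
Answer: $2668$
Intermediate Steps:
$- 146 m{\left(-6,12 \right)} + 40 = - 146 \left(-6 - 12\right) + 40 = \left(-146\right) \left(-18\right) + 40 = 2628 + 40 = 2668$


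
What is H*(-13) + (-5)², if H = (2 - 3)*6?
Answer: 103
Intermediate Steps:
H = -6 (H = -1*6 = -6)
H*(-13) + (-5)² = -6*(-13) + (-5)² = 78 + 25 = 103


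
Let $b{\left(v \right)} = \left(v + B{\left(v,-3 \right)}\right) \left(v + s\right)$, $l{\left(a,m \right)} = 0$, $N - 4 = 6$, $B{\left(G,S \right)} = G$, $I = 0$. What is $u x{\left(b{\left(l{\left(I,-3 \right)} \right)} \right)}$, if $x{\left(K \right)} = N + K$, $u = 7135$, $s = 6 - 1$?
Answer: $71350$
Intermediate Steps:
$s = 5$ ($s = 6 - 1 = 5$)
$N = 10$ ($N = 4 + 6 = 10$)
$b{\left(v \right)} = 2 v \left(5 + v\right)$ ($b{\left(v \right)} = \left(v + v\right) \left(v + 5\right) = 2 v \left(5 + v\right)$)
$x{\left(K \right)} = 10 + K$
$u x{\left(b{\left(l{\left(I,-3 \right)} \right)} \right)} = 7135 \left(10 + 2 \cdot 0 \left(5 + 0\right)\right) = 7135 \left(10 + 2 \cdot 0 \cdot 5\right) = 7135 \left(10 + 0\right) = 7135 \cdot 10 = 71350$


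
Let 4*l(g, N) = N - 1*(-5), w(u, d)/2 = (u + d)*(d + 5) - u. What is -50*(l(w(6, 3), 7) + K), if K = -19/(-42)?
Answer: -3625/21 ≈ -172.62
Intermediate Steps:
K = 19/42 (K = -19*(-1/42) = 19/42 ≈ 0.45238)
w(u, d) = -2*u + 2*(5 + d)*(d + u) (w(u, d) = 2*((u + d)*(d + 5) - u) = 2*((d + u)*(5 + d) - u) = 2*((5 + d)*(d + u) - u) = 2*(-u + (5 + d)*(d + u)) = -2*u + 2*(5 + d)*(d + u))
l(g, N) = 5/4 + N/4 (l(g, N) = (N - 1*(-5))/4 = (N + 5)/4 = (5 + N)/4 = 5/4 + N/4)
-50*(l(w(6, 3), 7) + K) = -50*((5/4 + (¼)*7) + 19/42) = -50*((5/4 + 7/4) + 19/42) = -50*(3 + 19/42) = -50*145/42 = -3625/21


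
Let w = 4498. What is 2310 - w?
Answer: -2188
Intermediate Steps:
2310 - w = 2310 - 1*4498 = 2310 - 4498 = -2188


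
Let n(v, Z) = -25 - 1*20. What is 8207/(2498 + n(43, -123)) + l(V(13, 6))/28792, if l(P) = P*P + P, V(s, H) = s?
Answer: 118371195/35313388 ≈ 3.3520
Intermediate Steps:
l(P) = P + P**2 (l(P) = P**2 + P = P + P**2)
n(v, Z) = -45 (n(v, Z) = -25 - 20 = -45)
8207/(2498 + n(43, -123)) + l(V(13, 6))/28792 = 8207/(2498 - 45) + (13*(1 + 13))/28792 = 8207/2453 + (13*14)*(1/28792) = 8207*(1/2453) + 182*(1/28792) = 8207/2453 + 91/14396 = 118371195/35313388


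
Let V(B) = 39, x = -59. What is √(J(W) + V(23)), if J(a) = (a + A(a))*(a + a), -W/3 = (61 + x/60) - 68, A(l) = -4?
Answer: √397842/20 ≈ 31.537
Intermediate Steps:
W = 479/20 (W = -3*((61 - 59/60) - 68) = -3*(3601/60 - 68) = -3*(-479/60) = 479/20 ≈ 23.950)
J(a) = 2*a*(-4 + a) (J(a) = (a - 4)*(a + a) = (-4 + a)*(2*a) = 2*a*(-4 + a))
√(J(W) + V(23)) = √(2*(479/20)*(-4 + 479/20) + 39) = √(2*(479/20)*(399/20) + 39) = √(191121/200 + 39) = √(198921/200) = √397842/20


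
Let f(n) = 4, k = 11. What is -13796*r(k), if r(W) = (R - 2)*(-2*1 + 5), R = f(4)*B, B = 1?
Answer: -82776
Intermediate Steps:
R = 4 (R = 4*1 = 4)
r(W) = 6 (r(W) = (4 - 2)*(-2*1 + 5) = 2*(-2 + 5) = 2*3 = 6)
-13796*r(k) = -13796*6 = -82776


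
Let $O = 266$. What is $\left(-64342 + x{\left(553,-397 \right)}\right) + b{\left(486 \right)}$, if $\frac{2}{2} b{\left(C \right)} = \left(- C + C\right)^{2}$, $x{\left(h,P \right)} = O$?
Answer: $-64076$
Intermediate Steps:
$x{\left(h,P \right)} = 266$
$b{\left(C \right)} = 0$ ($b{\left(C \right)} = \left(- C + C\right)^{2} = 0^{2} = 0$)
$\left(-64342 + x{\left(553,-397 \right)}\right) + b{\left(486 \right)} = \left(-64342 + 266\right) + 0 = -64076 + 0 = -64076$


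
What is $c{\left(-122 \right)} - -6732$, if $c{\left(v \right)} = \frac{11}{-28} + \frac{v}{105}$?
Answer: $\frac{2826787}{420} \approx 6730.4$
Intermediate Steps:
$c{\left(v \right)} = - \frac{11}{28} + \frac{v}{105}$ ($c{\left(v \right)} = 11 \left(- \frac{1}{28}\right) + v \frac{1}{105} = - \frac{11}{28} + \frac{v}{105}$)
$c{\left(-122 \right)} - -6732 = \left(- \frac{11}{28} + \frac{1}{105} \left(-122\right)\right) - -6732 = \left(- \frac{11}{28} - \frac{122}{105}\right) + 6732 = - \frac{653}{420} + 6732 = \frac{2826787}{420}$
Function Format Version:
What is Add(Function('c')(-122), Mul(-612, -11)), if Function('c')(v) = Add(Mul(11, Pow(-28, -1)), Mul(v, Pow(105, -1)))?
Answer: Rational(2826787, 420) ≈ 6730.4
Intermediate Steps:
Function('c')(v) = Add(Rational(-11, 28), Mul(Rational(1, 105), v)) (Function('c')(v) = Add(Mul(11, Rational(-1, 28)), Mul(v, Rational(1, 105))) = Add(Rational(-11, 28), Mul(Rational(1, 105), v)))
Add(Function('c')(-122), Mul(-612, -11)) = Add(Add(Rational(-11, 28), Mul(Rational(1, 105), -122)), Mul(-612, -11)) = Add(Add(Rational(-11, 28), Rational(-122, 105)), 6732) = Add(Rational(-653, 420), 6732) = Rational(2826787, 420)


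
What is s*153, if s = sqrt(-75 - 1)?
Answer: 306*I*sqrt(19) ≈ 1333.8*I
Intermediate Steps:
s = 2*I*sqrt(19) (s = sqrt(-76) = 2*I*sqrt(19) ≈ 8.7178*I)
s*153 = (2*I*sqrt(19))*153 = 306*I*sqrt(19)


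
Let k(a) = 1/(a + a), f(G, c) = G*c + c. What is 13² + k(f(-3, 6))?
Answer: 4055/24 ≈ 168.96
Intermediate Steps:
f(G, c) = c + G*c
k(a) = 1/(2*a)
13² + k(f(-3, 6)) = 13² + 1/(2*((6*(1 - 3)))) = 169 + 1/(2*((6*(-2)))) = 169 + (½)/(-12) = 169 + (½)*(-1/12) = 169 - 1/24 = 4055/24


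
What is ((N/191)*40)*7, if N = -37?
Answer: -10360/191 ≈ -54.241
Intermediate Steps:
((N/191)*40)*7 = (-37/191*40)*7 = (-37*1/191*40)*7 = -37/191*40*7 = -1480/191*7 = -10360/191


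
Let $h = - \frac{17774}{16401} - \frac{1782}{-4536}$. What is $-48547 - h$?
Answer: $- \frac{3184832065}{65604} \approx -48546.0$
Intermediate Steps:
$h = - \frac{45323}{65604}$ ($h = \left(-17774\right) \frac{1}{16401} - - \frac{11}{28} = - \frac{17774}{16401} + \frac{11}{28} = - \frac{45323}{65604} \approx -0.69086$)
$-48547 - h = -48547 - - \frac{45323}{65604} = -48547 + \frac{45323}{65604} = - \frac{3184832065}{65604}$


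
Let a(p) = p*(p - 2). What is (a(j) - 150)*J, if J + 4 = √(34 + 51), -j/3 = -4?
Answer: 120 - 30*√85 ≈ -156.59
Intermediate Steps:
j = 12 (j = -3*(-4) = 12)
a(p) = p*(-2 + p)
J = -4 + √85 (J = -4 + √(34 + 51) = -4 + √85 ≈ 5.2195)
(a(j) - 150)*J = (12*(-2 + 12) - 150)*(-4 + √85) = (12*10 - 150)*(-4 + √85) = (120 - 150)*(-4 + √85) = -30*(-4 + √85) = 120 - 30*√85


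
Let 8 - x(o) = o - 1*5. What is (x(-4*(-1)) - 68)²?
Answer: 3481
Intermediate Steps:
x(o) = 13 - o (x(o) = 8 - (o - 1*5) = 8 - (o - 5) = 8 - (-5 + o) = 8 + (5 - o) = 13 - o)
(x(-4*(-1)) - 68)² = ((13 - (-4)*(-1)) - 68)² = ((13 - 1*4) - 68)² = ((13 - 4) - 68)² = (9 - 68)² = (-59)² = 3481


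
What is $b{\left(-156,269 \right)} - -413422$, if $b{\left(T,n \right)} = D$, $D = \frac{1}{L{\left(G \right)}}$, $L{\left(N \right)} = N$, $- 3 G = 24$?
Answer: $\frac{3307375}{8} \approx 4.1342 \cdot 10^{5}$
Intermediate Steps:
$G = -8$ ($G = \left(- \frac{1}{3}\right) 24 = -8$)
$D = - \frac{1}{8}$ ($D = \frac{1}{-8} = - \frac{1}{8} \approx -0.125$)
$b{\left(T,n \right)} = - \frac{1}{8}$
$b{\left(-156,269 \right)} - -413422 = - \frac{1}{8} - -413422 = - \frac{1}{8} + 413422 = \frac{3307375}{8}$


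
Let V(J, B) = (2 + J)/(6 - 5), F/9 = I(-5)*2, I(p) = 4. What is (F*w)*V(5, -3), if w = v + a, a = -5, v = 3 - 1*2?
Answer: -2016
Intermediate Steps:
v = 1 (v = 3 - 2 = 1)
F = 72 (F = 9*(4*2) = 9*8 = 72)
V(J, B) = 2 + J (V(J, B) = (2 + J)/1 = (2 + J)*1 = 2 + J)
w = -4 (w = 1 - 5 = -4)
(F*w)*V(5, -3) = (72*(-4))*(2 + 5) = -288*7 = -2016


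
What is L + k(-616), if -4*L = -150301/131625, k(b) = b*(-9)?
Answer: 2919066301/526500 ≈ 5544.3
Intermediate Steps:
k(b) = -9*b
L = 150301/526500 (L = -(-150301)/(4*131625) = -1/4*(-150301/131625) = 150301/526500 ≈ 0.28547)
L + k(-616) = 150301/526500 - 9*(-616) = 150301/526500 + 5544 = 2919066301/526500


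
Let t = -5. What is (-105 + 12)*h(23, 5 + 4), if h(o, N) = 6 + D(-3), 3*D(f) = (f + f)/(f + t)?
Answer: -2325/4 ≈ -581.25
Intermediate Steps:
D(f) = 2*f/(3*(-5 + f)) (D(f) = ((f + f)/(f - 5))/3 = ((2*f)/(-5 + f))/3 = (2*f/(-5 + f))/3 = 2*f/(3*(-5 + f)))
h(o, N) = 25/4 (h(o, N) = 6 + (⅔)*(-3)/(-5 - 3) = 6 + (⅔)*(-3)/(-8) = 6 + (⅔)*(-3)*(-⅛) = 6 + ¼ = 25/4)
(-105 + 12)*h(23, 5 + 4) = (-105 + 12)*(25/4) = -93*25/4 = -2325/4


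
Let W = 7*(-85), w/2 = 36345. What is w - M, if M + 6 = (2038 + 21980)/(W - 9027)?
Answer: 349752465/4811 ≈ 72699.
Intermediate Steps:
w = 72690 (w = 2*36345 = 72690)
W = -595
M = -40875/4811 (M = -6 + (2038 + 21980)/(-595 - 9027) = -6 + 24018/(-9622) = -6 + 24018*(-1/9622) = -6 - 12009/4811 = -40875/4811 ≈ -8.4962)
w - M = 72690 - 1*(-40875/4811) = 72690 + 40875/4811 = 349752465/4811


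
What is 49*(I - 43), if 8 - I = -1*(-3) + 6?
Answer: -2156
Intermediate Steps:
I = -1 (I = 8 - (-1*(-3) + 6) = 8 - (3 + 6) = 8 - 1*9 = 8 - 9 = -1)
49*(I - 43) = 49*(-1 - 43) = 49*(-44) = -2156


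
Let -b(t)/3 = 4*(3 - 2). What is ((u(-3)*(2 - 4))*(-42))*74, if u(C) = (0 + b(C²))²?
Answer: 895104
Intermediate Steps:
b(t) = -12 (b(t) = -12*(3 - 2) = -12)
u(C) = 144 (u(C) = (0 - 12)² = (-12)² = 144)
((u(-3)*(2 - 4))*(-42))*74 = ((144*(2 - 4))*(-42))*74 = ((144*(-2))*(-42))*74 = -288*(-42)*74 = 12096*74 = 895104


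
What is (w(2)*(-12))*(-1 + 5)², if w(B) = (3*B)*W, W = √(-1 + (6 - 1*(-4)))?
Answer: -3456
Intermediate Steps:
W = 3 (W = √(-1 + (6 + 4)) = √(-1 + 10) = √9 = 3)
w(B) = 9*B (w(B) = (3*B)*3 = 9*B)
(w(2)*(-12))*(-1 + 5)² = ((9*2)*(-12))*(-1 + 5)² = (18*(-12))*4² = -216*16 = -3456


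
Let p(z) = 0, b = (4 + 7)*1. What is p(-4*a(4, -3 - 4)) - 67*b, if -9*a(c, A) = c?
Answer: -737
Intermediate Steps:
a(c, A) = -c/9
b = 11 (b = 11*1 = 11)
p(-4*a(4, -3 - 4)) - 67*b = 0 - 67*11 = 0 - 737 = -737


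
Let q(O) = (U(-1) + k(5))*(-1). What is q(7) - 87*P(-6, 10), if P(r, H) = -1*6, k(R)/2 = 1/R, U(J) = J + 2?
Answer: 2603/5 ≈ 520.60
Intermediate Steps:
U(J) = 2 + J
k(R) = 2/R
P(r, H) = -6
q(O) = -7/5 (q(O) = ((2 - 1) + 2/5)*(-1) = (1 + 2*(1/5))*(-1) = (1 + 2/5)*(-1) = (7/5)*(-1) = -7/5)
q(7) - 87*P(-6, 10) = -7/5 - 87*(-6) = -7/5 + 522 = 2603/5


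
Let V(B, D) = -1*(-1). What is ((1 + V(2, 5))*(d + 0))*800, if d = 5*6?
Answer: 48000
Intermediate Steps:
d = 30
V(B, D) = 1
((1 + V(2, 5))*(d + 0))*800 = ((1 + 1)*(30 + 0))*800 = (2*30)*800 = 60*800 = 48000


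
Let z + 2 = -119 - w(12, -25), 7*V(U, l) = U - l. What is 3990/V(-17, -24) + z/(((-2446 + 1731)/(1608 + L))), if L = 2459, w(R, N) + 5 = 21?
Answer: 3410029/715 ≈ 4769.3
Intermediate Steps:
V(U, l) = -l/7 + U/7 (V(U, l) = (U - l)/7 = -l/7 + U/7)
w(R, N) = 16 (w(R, N) = -5 + 21 = 16)
z = -137 (z = -2 + (-119 - 1*16) = -2 + (-119 - 16) = -2 - 135 = -137)
3990/V(-17, -24) + z/(((-2446 + 1731)/(1608 + L))) = 3990/(-⅐*(-24) + (⅐)*(-17)) - 137*(1608 + 2459)/(-2446 + 1731) = 3990/(24/7 - 17/7) - 137/((-715/4067)) = 3990/1 - 137/((-715*1/4067)) = 3990*1 - 137/(-715/4067) = 3990 - 137*(-4067/715) = 3990 + 557179/715 = 3410029/715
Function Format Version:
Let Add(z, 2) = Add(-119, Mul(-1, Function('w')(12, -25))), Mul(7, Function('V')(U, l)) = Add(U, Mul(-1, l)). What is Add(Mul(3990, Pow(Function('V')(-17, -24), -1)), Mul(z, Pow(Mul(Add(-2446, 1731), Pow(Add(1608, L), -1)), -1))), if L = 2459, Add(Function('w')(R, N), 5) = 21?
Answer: Rational(3410029, 715) ≈ 4769.3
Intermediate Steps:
Function('V')(U, l) = Add(Mul(Rational(-1, 7), l), Mul(Rational(1, 7), U)) (Function('V')(U, l) = Mul(Rational(1, 7), Add(U, Mul(-1, l))) = Add(Mul(Rational(-1, 7), l), Mul(Rational(1, 7), U)))
Function('w')(R, N) = 16 (Function('w')(R, N) = Add(-5, 21) = 16)
z = -137 (z = Add(-2, Add(-119, Mul(-1, 16))) = Add(-2, Add(-119, -16)) = Add(-2, -135) = -137)
Add(Mul(3990, Pow(Function('V')(-17, -24), -1)), Mul(z, Pow(Mul(Add(-2446, 1731), Pow(Add(1608, L), -1)), -1))) = Add(Mul(3990, Pow(Add(Mul(Rational(-1, 7), -24), Mul(Rational(1, 7), -17)), -1)), Mul(-137, Pow(Mul(Add(-2446, 1731), Pow(Add(1608, 2459), -1)), -1))) = Add(Mul(3990, Pow(Add(Rational(24, 7), Rational(-17, 7)), -1)), Mul(-137, Pow(Mul(-715, Pow(4067, -1)), -1))) = Add(Mul(3990, Pow(1, -1)), Mul(-137, Pow(Mul(-715, Rational(1, 4067)), -1))) = Add(Mul(3990, 1), Mul(-137, Pow(Rational(-715, 4067), -1))) = Add(3990, Mul(-137, Rational(-4067, 715))) = Add(3990, Rational(557179, 715)) = Rational(3410029, 715)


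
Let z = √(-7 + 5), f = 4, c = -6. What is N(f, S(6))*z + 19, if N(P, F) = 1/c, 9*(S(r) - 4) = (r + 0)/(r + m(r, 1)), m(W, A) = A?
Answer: 19 - I*√2/6 ≈ 19.0 - 0.2357*I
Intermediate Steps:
S(r) = 4 + r/(9*(1 + r)) (S(r) = 4 + ((r + 0)/(r + 1))/9 = 4 + (r/(1 + r))/9 = 4 + r/(9*(1 + r)))
N(P, F) = -⅙ (N(P, F) = 1/(-6) = -⅙)
z = I*√2 (z = √(-2) = I*√2 ≈ 1.4142*I)
N(f, S(6))*z + 19 = -I*√2/6 + 19 = 19 - I*√2/6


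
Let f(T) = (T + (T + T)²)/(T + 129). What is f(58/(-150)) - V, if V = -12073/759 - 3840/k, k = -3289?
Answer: 117304729/7957950 ≈ 14.741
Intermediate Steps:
f(T) = (T + 4*T²)/(129 + T) (f(T) = (T + (2*T)²)/(129 + T) = (T + 4*T²)/(129 + T))
V = -6323/429 (V = -12073/759 - 3840/(-3289) = -12073*1/759 - 3840*(-1/3289) = -12073/759 + 3840/3289 = -6323/429 ≈ -14.739)
f(58/(-150)) - V = (58/(-150))*(1 + 4*(58/(-150)))/(129 + 58/(-150)) - 1*(-6323/429) = (58*(-1/150))*(1 + 4*(58*(-1/150)))/(129 + 58*(-1/150)) + 6323/429 = -29*(1 + 4*(-29/75))/(75*(129 - 29/75)) + 6323/429 = -29*(1 - 116/75)/(75*9646/75) + 6323/429 = -29/75*75/9646*(-41/75) + 6323/429 = 1189/723450 + 6323/429 = 117304729/7957950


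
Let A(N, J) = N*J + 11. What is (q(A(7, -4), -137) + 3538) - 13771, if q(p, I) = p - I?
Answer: -10113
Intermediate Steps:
A(N, J) = 11 + J*N (A(N, J) = J*N + 11 = 11 + J*N)
(q(A(7, -4), -137) + 3538) - 13771 = (((11 - 4*7) - 1*(-137)) + 3538) - 13771 = (((11 - 28) + 137) + 3538) - 13771 = ((-17 + 137) + 3538) - 13771 = (120 + 3538) - 13771 = 3658 - 13771 = -10113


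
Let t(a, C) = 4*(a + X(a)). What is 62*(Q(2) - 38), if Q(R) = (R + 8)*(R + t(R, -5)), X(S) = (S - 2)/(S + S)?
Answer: 3844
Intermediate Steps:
X(S) = (-2 + S)/(2*S) (X(S) = (-2 + S)/((2*S)) = (-2 + S)*(1/(2*S)) = (-2 + S)/(2*S))
t(a, C) = 4*a + 2*(-2 + a)/a (t(a, C) = 4*(a + (-2 + a)/(2*a)) = 4*a + 2*(-2 + a)/a)
Q(R) = (8 + R)*(2 - 4/R + 5*R) (Q(R) = (R + 8)*(R + (2 - 4/R + 4*R)) = (8 + R)*(2 - 4/R + 5*R))
62*(Q(2) - 38) = 62*((12 - 32/2 + 5*2**2 + 42*2) - 38) = 62*((12 - 32*1/2 + 5*4 + 84) - 38) = 62*((12 - 16 + 20 + 84) - 38) = 62*(100 - 38) = 62*62 = 3844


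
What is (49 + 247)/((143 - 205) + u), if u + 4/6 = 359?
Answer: 888/889 ≈ 0.99887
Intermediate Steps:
u = 1075/3 (u = -⅔ + 359 = 1075/3 ≈ 358.33)
(49 + 247)/((143 - 205) + u) = (49 + 247)/((143 - 205) + 1075/3) = 296/(-62 + 1075/3) = 296/(889/3) = 296*(3/889) = 888/889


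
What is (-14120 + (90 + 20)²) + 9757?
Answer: 7737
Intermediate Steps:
(-14120 + (90 + 20)²) + 9757 = (-14120 + 110²) + 9757 = (-14120 + 12100) + 9757 = -2020 + 9757 = 7737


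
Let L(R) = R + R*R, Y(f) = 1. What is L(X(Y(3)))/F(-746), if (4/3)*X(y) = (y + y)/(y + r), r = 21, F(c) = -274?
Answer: -141/530464 ≈ -0.00026581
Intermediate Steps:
X(y) = 3*y/(2*(21 + y)) (X(y) = 3*((y + y)/(y + 21))/4 = 3*((2*y)/(21 + y))/4 = 3*(2*y/(21 + y))/4 = 3*y/(2*(21 + y)))
L(R) = R + R**2
L(X(Y(3)))/F(-746) = (((3/2)*1/(21 + 1))*(1 + (3/2)*1/(21 + 1)))/(-274) = (((3/2)*1/22)*(1 + (3/2)*1/22))*(-1/274) = (((3/2)*1*(1/22))*(1 + (3/2)*1*(1/22)))*(-1/274) = (3*(1 + 3/44)/44)*(-1/274) = ((3/44)*(47/44))*(-1/274) = (141/1936)*(-1/274) = -141/530464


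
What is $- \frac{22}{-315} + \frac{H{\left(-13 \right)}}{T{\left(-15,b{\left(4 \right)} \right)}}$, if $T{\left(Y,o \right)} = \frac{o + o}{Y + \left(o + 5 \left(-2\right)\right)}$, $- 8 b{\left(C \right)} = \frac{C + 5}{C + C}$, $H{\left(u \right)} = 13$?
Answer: $\frac{732139}{630} \approx 1162.1$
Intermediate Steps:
$b{\left(C \right)} = - \frac{5 + C}{16 C}$ ($b{\left(C \right)} = - \frac{\left(C + 5\right) \frac{1}{C + C}}{8} = - \frac{\left(5 + C\right) \frac{1}{2 C}}{8} = - \frac{\frac{1}{2} \frac{1}{C} \left(5 + C\right)}{8} = - \frac{5 + C}{16 C}$)
$T{\left(Y,o \right)} = \frac{2 o}{-10 + Y + o}$ ($T{\left(Y,o \right)} = \frac{2 o}{Y + \left(o - 10\right)} = \frac{2 o}{Y + \left(-10 + o\right)} = \frac{2 o}{-10 + Y + o}$)
$- \frac{22}{-315} + \frac{H{\left(-13 \right)}}{T{\left(-15,b{\left(4 \right)} \right)}} = - \frac{22}{-315} + \frac{13}{2 \frac{-5 - 4}{16 \cdot 4} \frac{1}{-10 - 15 + \frac{-5 - 4}{16 \cdot 4}}} = \left(-22\right) \left(- \frac{1}{315}\right) + \frac{13}{2 \cdot \frac{1}{16} \cdot \frac{1}{4} \left(-5 - 4\right) \frac{1}{-10 - 15 + \frac{1}{16} \cdot \frac{1}{4} \left(-5 - 4\right)}} = \frac{22}{315} + \frac{13}{2 \cdot \frac{1}{16} \cdot \frac{1}{4} \left(-9\right) \frac{1}{-10 - 15 + \frac{1}{16} \cdot \frac{1}{4} \left(-9\right)}} = \frac{22}{315} + \frac{13}{2 \left(- \frac{9}{64}\right) \frac{1}{-10 - 15 - \frac{9}{64}}} = \frac{22}{315} + \frac{13}{2 \left(- \frac{9}{64}\right) \frac{1}{- \frac{1609}{64}}} = \frac{22}{315} + \frac{13}{2 \left(- \frac{9}{64}\right) \left(- \frac{64}{1609}\right)} = \frac{22}{315} + \frac{13}{\frac{18}{1609}} = \frac{22}{315} + 13 \cdot \frac{1609}{18} = \frac{22}{315} + \frac{20917}{18} = \frac{732139}{630}$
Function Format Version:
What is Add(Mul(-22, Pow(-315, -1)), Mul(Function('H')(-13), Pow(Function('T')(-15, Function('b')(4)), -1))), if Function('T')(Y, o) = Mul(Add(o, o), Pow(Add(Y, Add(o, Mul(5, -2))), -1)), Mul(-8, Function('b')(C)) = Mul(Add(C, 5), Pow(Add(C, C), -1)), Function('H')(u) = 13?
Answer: Rational(732139, 630) ≈ 1162.1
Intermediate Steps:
Function('b')(C) = Mul(Rational(-1, 16), Pow(C, -1), Add(5, C)) (Function('b')(C) = Mul(Rational(-1, 8), Mul(Add(C, 5), Pow(Add(C, C), -1))) = Mul(Rational(-1, 8), Mul(Add(5, C), Pow(Mul(2, C), -1))) = Mul(Rational(-1, 8), Mul(Add(5, C), Mul(Rational(1, 2), Pow(C, -1)))) = Mul(Rational(-1, 8), Mul(Rational(1, 2), Pow(C, -1), Add(5, C))) = Mul(Rational(-1, 16), Pow(C, -1), Add(5, C)))
Function('T')(Y, o) = Mul(2, o, Pow(Add(-10, Y, o), -1)) (Function('T')(Y, o) = Mul(Mul(2, o), Pow(Add(Y, Add(o, -10)), -1)) = Mul(Mul(2, o), Pow(Add(Y, Add(-10, o)), -1)) = Mul(Mul(2, o), Pow(Add(-10, Y, o), -1)) = Mul(2, o, Pow(Add(-10, Y, o), -1)))
Add(Mul(-22, Pow(-315, -1)), Mul(Function('H')(-13), Pow(Function('T')(-15, Function('b')(4)), -1))) = Add(Mul(-22, Pow(-315, -1)), Mul(13, Pow(Mul(2, Mul(Rational(1, 16), Pow(4, -1), Add(-5, Mul(-1, 4))), Pow(Add(-10, -15, Mul(Rational(1, 16), Pow(4, -1), Add(-5, Mul(-1, 4)))), -1)), -1))) = Add(Mul(-22, Rational(-1, 315)), Mul(13, Pow(Mul(2, Mul(Rational(1, 16), Rational(1, 4), Add(-5, -4)), Pow(Add(-10, -15, Mul(Rational(1, 16), Rational(1, 4), Add(-5, -4))), -1)), -1))) = Add(Rational(22, 315), Mul(13, Pow(Mul(2, Mul(Rational(1, 16), Rational(1, 4), -9), Pow(Add(-10, -15, Mul(Rational(1, 16), Rational(1, 4), -9)), -1)), -1))) = Add(Rational(22, 315), Mul(13, Pow(Mul(2, Rational(-9, 64), Pow(Add(-10, -15, Rational(-9, 64)), -1)), -1))) = Add(Rational(22, 315), Mul(13, Pow(Mul(2, Rational(-9, 64), Pow(Rational(-1609, 64), -1)), -1))) = Add(Rational(22, 315), Mul(13, Pow(Mul(2, Rational(-9, 64), Rational(-64, 1609)), -1))) = Add(Rational(22, 315), Mul(13, Pow(Rational(18, 1609), -1))) = Add(Rational(22, 315), Mul(13, Rational(1609, 18))) = Add(Rational(22, 315), Rational(20917, 18)) = Rational(732139, 630)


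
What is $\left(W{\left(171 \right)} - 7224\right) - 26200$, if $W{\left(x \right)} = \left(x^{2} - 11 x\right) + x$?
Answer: $-5893$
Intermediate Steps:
$W{\left(x \right)} = x^{2} - 10 x$
$\left(W{\left(171 \right)} - 7224\right) - 26200 = \left(171 \left(-10 + 171\right) - 7224\right) - 26200 = \left(171 \cdot 161 - 7224\right) - 26200 = \left(27531 - 7224\right) - 26200 = 20307 - 26200 = -5893$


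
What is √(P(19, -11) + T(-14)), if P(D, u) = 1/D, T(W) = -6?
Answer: I*√2147/19 ≈ 2.4387*I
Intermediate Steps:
√(P(19, -11) + T(-14)) = √(1/19 - 6) = √(-113/19) = I*√2147/19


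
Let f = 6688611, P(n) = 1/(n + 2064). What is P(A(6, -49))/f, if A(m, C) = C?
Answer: 1/13477551165 ≈ 7.4197e-11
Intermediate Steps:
P(n) = 1/(2064 + n)
P(A(6, -49))/f = 1/((2064 - 49)*6688611) = (1/6688611)/2015 = (1/2015)*(1/6688611) = 1/13477551165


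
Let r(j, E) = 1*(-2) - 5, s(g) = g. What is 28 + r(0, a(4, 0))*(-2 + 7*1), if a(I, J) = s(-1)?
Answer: -7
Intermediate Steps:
a(I, J) = -1
r(j, E) = -7 (r(j, E) = -2 - 5 = -7)
28 + r(0, a(4, 0))*(-2 + 7*1) = 28 - 7*(-2 + 7*1) = 28 - 7*(-2 + 7) = 28 - 7*5 = 28 - 35 = -7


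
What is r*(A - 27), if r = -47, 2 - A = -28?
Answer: -141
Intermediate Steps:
A = 30 (A = 2 - 1*(-28) = 2 + 28 = 30)
r*(A - 27) = -47*(30 - 27) = -47*3 = -141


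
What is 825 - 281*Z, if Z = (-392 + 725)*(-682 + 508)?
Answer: 16282527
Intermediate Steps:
Z = -57942 (Z = 333*(-174) = -57942)
825 - 281*Z = 825 - 281*(-57942) = 825 + 16281702 = 16282527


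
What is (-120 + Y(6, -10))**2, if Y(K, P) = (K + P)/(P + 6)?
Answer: 14161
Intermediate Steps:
Y(K, P) = (K + P)/(6 + P)
(-120 + Y(6, -10))**2 = (-120 + (6 - 10)/(6 - 10))**2 = (-120 - 4/(-4))**2 = (-120 - 1/4*(-4))**2 = (-120 + 1)**2 = (-119)**2 = 14161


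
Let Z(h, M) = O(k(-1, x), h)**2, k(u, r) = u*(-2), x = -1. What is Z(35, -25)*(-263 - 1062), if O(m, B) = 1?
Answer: -1325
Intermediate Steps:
k(u, r) = -2*u
Z(h, M) = 1 (Z(h, M) = 1**2 = 1)
Z(35, -25)*(-263 - 1062) = 1*(-263 - 1062) = 1*(-1325) = -1325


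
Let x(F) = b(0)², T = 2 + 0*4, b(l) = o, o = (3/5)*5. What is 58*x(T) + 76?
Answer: 598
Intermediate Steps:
o = 3 (o = (3*(⅕))*5 = (⅗)*5 = 3)
b(l) = 3
T = 2 (T = 2 + 0 = 2)
x(F) = 9 (x(F) = 3² = 9)
58*x(T) + 76 = 58*9 + 76 = 522 + 76 = 598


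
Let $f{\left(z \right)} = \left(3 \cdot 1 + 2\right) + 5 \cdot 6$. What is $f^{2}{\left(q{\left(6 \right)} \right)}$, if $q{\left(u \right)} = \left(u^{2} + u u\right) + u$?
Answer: $1225$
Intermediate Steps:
$q{\left(u \right)} = u + 2 u^{2}$ ($q{\left(u \right)} = \left(u^{2} + u^{2}\right) + u = 2 u^{2} + u = u + 2 u^{2}$)
$f{\left(z \right)} = 35$ ($f{\left(z \right)} = \left(3 + 2\right) + 30 = 5 + 30 = 35$)
$f^{2}{\left(q{\left(6 \right)} \right)} = 35^{2} = 1225$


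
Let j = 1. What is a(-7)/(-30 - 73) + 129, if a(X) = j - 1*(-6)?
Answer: 13280/103 ≈ 128.93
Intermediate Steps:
a(X) = 7 (a(X) = 1 - 1*(-6) = 1 + 6 = 7)
a(-7)/(-30 - 73) + 129 = 7/(-30 - 73) + 129 = 7/(-103) + 129 = 7*(-1/103) + 129 = -7/103 + 129 = 13280/103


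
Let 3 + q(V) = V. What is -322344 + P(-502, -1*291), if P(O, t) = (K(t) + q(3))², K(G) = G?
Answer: -237663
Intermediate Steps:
q(V) = -3 + V
P(O, t) = t² (P(O, t) = (t + (-3 + 3))² = (t + 0)² = t²)
-322344 + P(-502, -1*291) = -322344 + (-1*291)² = -322344 + (-291)² = -322344 + 84681 = -237663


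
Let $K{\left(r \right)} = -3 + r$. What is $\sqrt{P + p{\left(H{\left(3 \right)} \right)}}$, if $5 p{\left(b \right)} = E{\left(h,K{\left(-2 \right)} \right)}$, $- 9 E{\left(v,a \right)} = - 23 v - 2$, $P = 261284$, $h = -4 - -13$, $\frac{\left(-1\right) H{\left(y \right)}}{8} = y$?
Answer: $\frac{\sqrt{58789945}}{15} \approx 511.16$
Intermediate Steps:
$H{\left(y \right)} = - 8 y$
$h = 9$ ($h = -4 + 13 = 9$)
$E{\left(v,a \right)} = \frac{2}{9} + \frac{23 v}{9}$ ($E{\left(v,a \right)} = - \frac{- 23 v - 2}{9} = - \frac{-2 - 23 v}{9} = \frac{2}{9} + \frac{23 v}{9}$)
$p{\left(b \right)} = \frac{209}{45}$ ($p{\left(b \right)} = \frac{\frac{2}{9} + \frac{23}{9} \cdot 9}{5} = \frac{\frac{2}{9} + 23}{5} = \frac{1}{5} \cdot \frac{209}{9} = \frac{209}{45}$)
$\sqrt{P + p{\left(H{\left(3 \right)} \right)}} = \sqrt{261284 + \frac{209}{45}} = \sqrt{\frac{11757989}{45}} = \frac{\sqrt{58789945}}{15}$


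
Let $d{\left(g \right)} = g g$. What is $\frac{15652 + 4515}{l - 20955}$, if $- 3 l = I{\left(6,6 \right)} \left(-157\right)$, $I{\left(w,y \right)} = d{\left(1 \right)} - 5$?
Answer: $- \frac{60501}{63493} \approx -0.95288$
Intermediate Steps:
$d{\left(g \right)} = g^{2}$
$I{\left(w,y \right)} = -4$ ($I{\left(w,y \right)} = 1^{2} - 5 = 1 - 5 = -4$)
$l = - \frac{628}{3}$ ($l = - \frac{\left(-4\right) \left(-157\right)}{3} = \left(- \frac{1}{3}\right) 628 = - \frac{628}{3} \approx -209.33$)
$\frac{15652 + 4515}{l - 20955} = \frac{15652 + 4515}{- \frac{628}{3} - 20955} = \frac{20167}{- \frac{63493}{3}} = 20167 \left(- \frac{3}{63493}\right) = - \frac{60501}{63493}$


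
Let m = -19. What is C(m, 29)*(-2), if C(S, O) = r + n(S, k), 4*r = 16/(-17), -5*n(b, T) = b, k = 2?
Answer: -606/85 ≈ -7.1294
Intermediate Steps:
n(b, T) = -b/5
r = -4/17 (r = (16/(-17))/4 = (16*(-1/17))/4 = (1/4)*(-16/17) = -4/17 ≈ -0.23529)
C(S, O) = -4/17 - S/5
C(m, 29)*(-2) = (-4/17 - 1/5*(-19))*(-2) = (-4/17 + 19/5)*(-2) = (303/85)*(-2) = -606/85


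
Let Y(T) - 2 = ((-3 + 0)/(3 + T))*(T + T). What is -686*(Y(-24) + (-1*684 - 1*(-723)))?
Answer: -23422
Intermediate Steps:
Y(T) = 2 - 6*T/(3 + T) (Y(T) = 2 + ((-3 + 0)/(3 + T))*(T + T) = 2 + (-3/(3 + T))*(2*T) = 2 - 6*T/(3 + T))
-686*(Y(-24) + (-1*684 - 1*(-723))) = -686*(2*(3 - 2*(-24))/(3 - 24) + (-1*684 - 1*(-723))) = -686*(2*(3 + 48)/(-21) + (-684 + 723)) = -686*(2*(-1/21)*51 + 39) = -686*(-34/7 + 39) = -686*239/7 = -23422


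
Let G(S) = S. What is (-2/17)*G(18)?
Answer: -36/17 ≈ -2.1176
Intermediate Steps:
(-2/17)*G(18) = -2/17*18 = -36/17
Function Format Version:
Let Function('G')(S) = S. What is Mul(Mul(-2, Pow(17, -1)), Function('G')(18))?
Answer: Rational(-36, 17) ≈ -2.1176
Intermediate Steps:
Mul(Mul(-2, Pow(17, -1)), Function('G')(18)) = Mul(Mul(-2, Pow(17, -1)), 18) = Mul(Mul(-2, Rational(1, 17)), 18) = Mul(Rational(-2, 17), 18) = Rational(-36, 17)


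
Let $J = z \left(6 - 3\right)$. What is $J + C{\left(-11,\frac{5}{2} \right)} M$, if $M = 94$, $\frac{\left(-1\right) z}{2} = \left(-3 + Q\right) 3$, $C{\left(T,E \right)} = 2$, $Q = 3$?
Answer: $188$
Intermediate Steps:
$z = 0$ ($z = - 2 \left(-3 + 3\right) 3 = - 2 \cdot 0 \cdot 3 = \left(-2\right) 0 = 0$)
$J = 0$ ($J = 0 \left(6 - 3\right) = 0 \cdot 3 = 0$)
$J + C{\left(-11,\frac{5}{2} \right)} M = 0 + 2 \cdot 94 = 0 + 188 = 188$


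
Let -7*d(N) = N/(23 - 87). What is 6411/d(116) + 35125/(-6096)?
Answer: 4376104447/176784 ≈ 24754.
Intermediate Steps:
d(N) = N/448 (d(N) = -N/(7*(23 - 87)) = -N/(7*(-64)) = -N*(-1)/(7*64) = -(-1)*N/448 = N/448)
6411/d(116) + 35125/(-6096) = 6411/(((1/448)*116)) + 35125/(-6096) = 6411/(29/112) + 35125*(-1/6096) = 6411*(112/29) - 35125/6096 = 718032/29 - 35125/6096 = 4376104447/176784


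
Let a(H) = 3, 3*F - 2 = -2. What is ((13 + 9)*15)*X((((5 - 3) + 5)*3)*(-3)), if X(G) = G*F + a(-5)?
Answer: 990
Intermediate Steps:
F = 0 (F = ⅔ + (⅓)*(-2) = ⅔ - ⅔ = 0)
X(G) = 3 (X(G) = G*0 + 3 = 0 + 3 = 3)
((13 + 9)*15)*X((((5 - 3) + 5)*3)*(-3)) = ((13 + 9)*15)*3 = (22*15)*3 = 330*3 = 990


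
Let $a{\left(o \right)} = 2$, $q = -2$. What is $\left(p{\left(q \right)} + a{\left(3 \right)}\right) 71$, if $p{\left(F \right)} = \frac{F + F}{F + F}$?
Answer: $213$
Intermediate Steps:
$p{\left(F \right)} = 1$ ($p{\left(F \right)} = \frac{2 F}{2 F} = 2 F \frac{1}{2 F} = 1$)
$\left(p{\left(q \right)} + a{\left(3 \right)}\right) 71 = \left(1 + 2\right) 71 = 3 \cdot 71 = 213$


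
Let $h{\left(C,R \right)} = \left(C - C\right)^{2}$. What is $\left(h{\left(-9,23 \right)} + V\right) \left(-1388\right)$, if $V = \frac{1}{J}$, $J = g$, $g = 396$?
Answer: $- \frac{347}{99} \approx -3.5051$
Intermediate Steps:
$J = 396$
$h{\left(C,R \right)} = 0$ ($h{\left(C,R \right)} = 0^{2} = 0$)
$V = \frac{1}{396} \approx 0.0025253$
$\left(h{\left(-9,23 \right)} + V\right) \left(-1388\right) = \left(0 + \frac{1}{396}\right) \left(-1388\right) = \frac{1}{396} \left(-1388\right) = - \frac{347}{99}$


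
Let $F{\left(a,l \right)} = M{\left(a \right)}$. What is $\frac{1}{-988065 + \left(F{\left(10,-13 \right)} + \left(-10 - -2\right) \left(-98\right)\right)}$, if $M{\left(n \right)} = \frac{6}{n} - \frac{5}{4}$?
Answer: $- \frac{20}{19745633} \approx -1.0129 \cdot 10^{-6}$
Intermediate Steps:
$M{\left(n \right)} = - \frac{5}{4} + \frac{6}{n}$ ($M{\left(n \right)} = \frac{6}{n} - \frac{5}{4} = - \frac{5}{4} + \frac{6}{n}$)
$F{\left(a,l \right)} = - \frac{5}{4} + \frac{6}{a}$
$\frac{1}{-988065 + \left(F{\left(10,-13 \right)} + \left(-10 - -2\right) \left(-98\right)\right)} = \frac{1}{-988065 - \left(\frac{5}{4} - \frac{3}{5} - \left(-10 - -2\right) \left(-98\right)\right)} = \frac{1}{-988065 + \left(\left(- \frac{5}{4} + 6 \cdot \frac{1}{10}\right) + \left(-10 + 2\right) \left(-98\right)\right)} = \frac{1}{-988065 + \left(\left(- \frac{5}{4} + \frac{3}{5}\right) - -784\right)} = \frac{1}{-988065 + \left(- \frac{13}{20} + 784\right)} = \frac{1}{-988065 + \frac{15667}{20}} = \frac{1}{- \frac{19745633}{20}} = - \frac{20}{19745633}$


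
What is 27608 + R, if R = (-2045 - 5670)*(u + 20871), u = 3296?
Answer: -186420797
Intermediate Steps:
R = -186448405 (R = (-2045 - 5670)*(3296 + 20871) = -7715*24167 = -186448405)
27608 + R = 27608 - 186448405 = -186420797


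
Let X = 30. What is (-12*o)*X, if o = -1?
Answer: 360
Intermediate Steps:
(-12*o)*X = -12*(-1)*30 = 12*30 = 360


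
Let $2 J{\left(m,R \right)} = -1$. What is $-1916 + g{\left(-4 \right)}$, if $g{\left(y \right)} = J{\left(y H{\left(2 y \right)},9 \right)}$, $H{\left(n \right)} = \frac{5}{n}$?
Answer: $- \frac{3833}{2} \approx -1916.5$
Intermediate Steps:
$J{\left(m,R \right)} = - \frac{1}{2}$ ($J{\left(m,R \right)} = \frac{1}{2} \left(-1\right) = - \frac{1}{2}$)
$g{\left(y \right)} = - \frac{1}{2}$
$-1916 + g{\left(-4 \right)} = -1916 - \frac{1}{2} = - \frac{3833}{2}$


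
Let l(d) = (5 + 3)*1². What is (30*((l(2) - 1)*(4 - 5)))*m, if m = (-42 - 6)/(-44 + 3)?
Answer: -10080/41 ≈ -245.85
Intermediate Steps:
m = 48/41 (m = -48/(-41) = -48*(-1/41) = 48/41 ≈ 1.1707)
l(d) = 8 (l(d) = 8*1 = 8)
(30*((l(2) - 1)*(4 - 5)))*m = (30*((8 - 1)*(4 - 5)))*(48/41) = (30*(7*(-1)))*(48/41) = (30*(-7))*(48/41) = -210*48/41 = -10080/41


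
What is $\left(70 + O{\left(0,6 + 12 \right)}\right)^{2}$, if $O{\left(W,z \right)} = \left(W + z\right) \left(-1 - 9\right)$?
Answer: $12100$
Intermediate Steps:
$O{\left(W,z \right)} = - 10 W - 10 z$ ($O{\left(W,z \right)} = \left(W + z\right) \left(-10\right) = - 10 W - 10 z$)
$\left(70 + O{\left(0,6 + 12 \right)}\right)^{2} = \left(70 - 10 \left(6 + 12\right)\right)^{2} = \left(70 + \left(0 - 180\right)\right)^{2} = \left(70 - 180\right)^{2} = \left(-110\right)^{2} = 12100$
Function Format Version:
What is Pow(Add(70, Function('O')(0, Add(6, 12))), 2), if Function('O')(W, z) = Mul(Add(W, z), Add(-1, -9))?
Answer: 12100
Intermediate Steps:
Function('O')(W, z) = Add(Mul(-10, W), Mul(-10, z)) (Function('O')(W, z) = Mul(Add(W, z), -10) = Add(Mul(-10, W), Mul(-10, z)))
Pow(Add(70, Function('O')(0, Add(6, 12))), 2) = Pow(Add(70, Add(Mul(-10, 0), Mul(-10, Add(6, 12)))), 2) = Pow(Add(70, Add(0, Mul(-10, 18))), 2) = Pow(Add(70, Add(0, -180)), 2) = Pow(Add(70, -180), 2) = Pow(-110, 2) = 12100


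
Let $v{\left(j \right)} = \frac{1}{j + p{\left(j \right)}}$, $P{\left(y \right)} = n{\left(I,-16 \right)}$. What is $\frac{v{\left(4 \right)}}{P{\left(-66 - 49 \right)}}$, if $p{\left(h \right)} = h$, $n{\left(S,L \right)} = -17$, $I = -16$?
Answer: $- \frac{1}{136} \approx -0.0073529$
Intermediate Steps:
$P{\left(y \right)} = -17$
$v{\left(j \right)} = \frac{1}{2 j}$ ($v{\left(j \right)} = \frac{1}{j + j} = \frac{1}{2 j}$)
$\frac{v{\left(4 \right)}}{P{\left(-66 - 49 \right)}} = \frac{\frac{1}{2} \cdot \frac{1}{4}}{-17} = \frac{1}{2} \cdot \frac{1}{4} \left(- \frac{1}{17}\right) = \frac{1}{8} \left(- \frac{1}{17}\right) = - \frac{1}{136}$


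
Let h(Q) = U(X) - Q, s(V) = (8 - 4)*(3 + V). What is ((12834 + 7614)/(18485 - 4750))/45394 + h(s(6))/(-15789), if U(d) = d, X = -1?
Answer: 11695928651/4922114884755 ≈ 0.0023762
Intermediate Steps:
s(V) = 12 + 4*V (s(V) = 4*(3 + V) = 12 + 4*V)
h(Q) = -1 - Q
((12834 + 7614)/(18485 - 4750))/45394 + h(s(6))/(-15789) = ((12834 + 7614)/(18485 - 4750))/45394 + (-1 - (12 + 4*6))/(-15789) = (20448/13735)*(1/45394) + (-1 - (12 + 24))*(-1/15789) = (20448*(1/13735))*(1/45394) + (-1 - 1*36)*(-1/15789) = (20448/13735)*(1/45394) + (-1 - 36)*(-1/15789) = 10224/311743295 - 37*(-1/15789) = 10224/311743295 + 37/15789 = 11695928651/4922114884755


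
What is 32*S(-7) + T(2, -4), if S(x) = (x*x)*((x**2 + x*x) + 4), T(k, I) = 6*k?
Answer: 159948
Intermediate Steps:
S(x) = x**2*(4 + 2*x**2) (S(x) = x**2*((x**2 + x**2) + 4) = x**2*(2*x**2 + 4) = x**2*(4 + 2*x**2))
32*S(-7) + T(2, -4) = 32*(2*(-7)**2*(2 + (-7)**2)) + 6*2 = 32*(2*49*(2 + 49)) + 12 = 32*(2*49*51) + 12 = 32*4998 + 12 = 159936 + 12 = 159948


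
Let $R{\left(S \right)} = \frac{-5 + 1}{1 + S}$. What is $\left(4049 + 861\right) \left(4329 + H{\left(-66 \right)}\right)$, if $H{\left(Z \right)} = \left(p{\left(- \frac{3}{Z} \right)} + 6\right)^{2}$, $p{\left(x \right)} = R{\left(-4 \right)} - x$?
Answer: $\frac{46862230675}{2178} \approx 2.1516 \cdot 10^{7}$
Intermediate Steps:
$R{\left(S \right)} = - \frac{4}{1 + S}$
$p{\left(x \right)} = \frac{4}{3} - x$ ($p{\left(x \right)} = - \frac{4}{1 - 4} - x = - \frac{4}{-3} - x = \left(-4\right) \left(- \frac{1}{3}\right) - x = \frac{4}{3} - x$)
$H{\left(Z \right)} = \left(\frac{22}{3} + \frac{3}{Z}\right)^{2}$ ($H{\left(Z \right)} = \left(\left(\frac{4}{3} - - \frac{3}{Z}\right) + 6\right)^{2} = \left(\left(\frac{4}{3} + \frac{3}{Z}\right) + 6\right)^{2} = \left(\frac{22}{3} + \frac{3}{Z}\right)^{2}$)
$\left(4049 + 861\right) \left(4329 + H{\left(-66 \right)}\right) = \left(4049 + 861\right) \left(4329 + \frac{\left(9 + 22 \left(-66\right)\right)^{2}}{9 \cdot 4356}\right) = 4910 \left(4329 + \frac{1}{9} \cdot \frac{1}{4356} \left(9 - 1452\right)^{2}\right) = 4910 \left(4329 + \frac{1}{9} \cdot \frac{1}{4356} \left(-1443\right)^{2}\right) = 4910 \left(4329 + \frac{1}{9} \cdot \frac{1}{4356} \cdot 2082249\right) = 4910 \left(4329 + \frac{231361}{4356}\right) = 4910 \cdot \frac{19088485}{4356} = \frac{46862230675}{2178}$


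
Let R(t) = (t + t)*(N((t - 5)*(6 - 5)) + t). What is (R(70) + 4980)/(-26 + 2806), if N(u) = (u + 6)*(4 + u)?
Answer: 35032/139 ≈ 252.03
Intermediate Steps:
N(u) = (4 + u)*(6 + u) (N(u) = (6 + u)*(4 + u) = (4 + u)*(6 + u))
R(t) = 2*t*(-26 + (-5 + t)² + 11*t) (R(t) = (t + t)*((24 + ((t - 5)*(6 - 5))² + 10*((t - 5)*(6 - 5))) + t) = (2*t)*((24 + ((-5 + t)*1)² + 10*((-5 + t)*1)) + t) = (2*t)*((24 + (-5 + t)² + 10*(-5 + t)) + t) = (2*t)*((24 + (-5 + t)² + (-50 + 10*t)) + t) = (2*t)*((-26 + (-5 + t)² + 10*t) + t) = (2*t)*(-26 + (-5 + t)² + 11*t) = 2*t*(-26 + (-5 + t)² + 11*t))
(R(70) + 4980)/(-26 + 2806) = (2*70*(-1 + 70 + 70²) + 4980)/(-26 + 2806) = (2*70*(-1 + 70 + 4900) + 4980)/2780 = (2*70*4969 + 4980)*(1/2780) = (695660 + 4980)*(1/2780) = 700640*(1/2780) = 35032/139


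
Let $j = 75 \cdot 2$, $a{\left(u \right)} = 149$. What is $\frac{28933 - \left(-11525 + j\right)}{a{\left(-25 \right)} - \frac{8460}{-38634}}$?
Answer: $\frac{5522196}{20443} \approx 270.13$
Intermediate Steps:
$j = 150$
$\frac{28933 - \left(-11525 + j\right)}{a{\left(-25 \right)} - \frac{8460}{-38634}} = \frac{28933 + \left(11525 - 150\right)}{149 - \frac{8460}{-38634}} = \frac{28933 + \left(11525 - 150\right)}{149 - - \frac{30}{137}} = \frac{28933 + 11375}{149 + \frac{30}{137}} = \frac{40308}{\frac{20443}{137}} = 40308 \cdot \frac{137}{20443} = \frac{5522196}{20443}$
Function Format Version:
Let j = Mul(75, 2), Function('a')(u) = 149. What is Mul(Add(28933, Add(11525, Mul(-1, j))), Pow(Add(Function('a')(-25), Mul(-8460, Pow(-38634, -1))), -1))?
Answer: Rational(5522196, 20443) ≈ 270.13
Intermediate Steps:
j = 150
Mul(Add(28933, Add(11525, Mul(-1, j))), Pow(Add(Function('a')(-25), Mul(-8460, Pow(-38634, -1))), -1)) = Mul(Add(28933, Add(11525, Mul(-1, 150))), Pow(Add(149, Mul(-8460, Pow(-38634, -1))), -1)) = Mul(Add(28933, Add(11525, -150)), Pow(Add(149, Mul(-8460, Rational(-1, 38634))), -1)) = Mul(Add(28933, 11375), Pow(Add(149, Rational(30, 137)), -1)) = Mul(40308, Pow(Rational(20443, 137), -1)) = Mul(40308, Rational(137, 20443)) = Rational(5522196, 20443)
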